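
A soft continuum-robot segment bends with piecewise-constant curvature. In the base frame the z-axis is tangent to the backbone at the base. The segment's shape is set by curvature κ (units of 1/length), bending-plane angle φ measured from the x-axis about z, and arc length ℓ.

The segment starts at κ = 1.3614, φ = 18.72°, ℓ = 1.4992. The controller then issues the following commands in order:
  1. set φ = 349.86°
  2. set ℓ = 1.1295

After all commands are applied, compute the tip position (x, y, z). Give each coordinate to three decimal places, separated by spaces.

0.699 -0.125 0.734

initial: κ=1.3614, φ=18.72°, ℓ=1.4992
cmd 1: set φ=349.86° → (κ,φ,ℓ)=(1.3614,349.86°,1.4992) → tip=(1.0507,-0.1879,0.6548)
cmd 2: set ℓ=1.1295 → (κ,φ,ℓ)=(1.3614,349.86°,1.1295) → tip=(0.6991,-0.1250,0.7341)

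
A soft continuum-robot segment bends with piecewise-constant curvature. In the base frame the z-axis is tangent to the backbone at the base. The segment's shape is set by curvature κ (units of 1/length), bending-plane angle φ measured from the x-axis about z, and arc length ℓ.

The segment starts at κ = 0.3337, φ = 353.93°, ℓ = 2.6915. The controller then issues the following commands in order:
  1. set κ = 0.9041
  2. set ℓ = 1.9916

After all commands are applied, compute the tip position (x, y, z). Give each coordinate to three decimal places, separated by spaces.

1.350 -0.144 1.077

initial: κ=0.3337, φ=353.93°, ℓ=2.6915
cmd 1: set κ=0.9041 → (κ,φ,ℓ)=(0.9041,353.93°,2.6915) → tip=(1.9353,-0.2058,0.7195)
cmd 2: set ℓ=1.9916 → (κ,φ,ℓ)=(0.9041,353.93°,1.9916) → tip=(1.3504,-0.1436,1.0770)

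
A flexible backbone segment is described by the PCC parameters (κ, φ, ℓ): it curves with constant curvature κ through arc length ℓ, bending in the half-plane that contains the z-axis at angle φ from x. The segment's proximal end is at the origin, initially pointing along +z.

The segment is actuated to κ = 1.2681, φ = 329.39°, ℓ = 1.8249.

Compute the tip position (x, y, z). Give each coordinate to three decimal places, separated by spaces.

1.138 -0.673 0.581

θ = κ·ℓ = 1.2681 × 1.8249 = 2.31416 rad
ρ = (1 − cos θ)/κ = (1 − -0.67676)/1.2681 = 1.32227
z = sin θ / κ = 0.73620/1.2681 = 0.58055
x = ρ cos φ = 1.32227 × cos(329.39°) = 1.13801
y = ρ sin φ = 1.32227 × sin(329.39°) = -0.67329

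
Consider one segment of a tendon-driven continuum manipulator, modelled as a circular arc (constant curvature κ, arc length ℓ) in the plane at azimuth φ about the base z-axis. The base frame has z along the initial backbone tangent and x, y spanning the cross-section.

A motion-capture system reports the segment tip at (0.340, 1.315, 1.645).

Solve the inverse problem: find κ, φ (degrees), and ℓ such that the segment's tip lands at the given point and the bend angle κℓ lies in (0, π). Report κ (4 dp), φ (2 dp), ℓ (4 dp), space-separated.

ρ = √(x²+y²) = √(0.340² + 1.315²) = 1.35824
φ = atan2(y, x) mod 360° = atan2(1.315, 0.340) = 75.5034°
|p|² = ρ² + z² = 1.35824² + 1.645² = 4.55085
κ = 2ρ / |p|² = 2×1.35824 / 4.55085 = 0.59692
θ = 2·atan2(ρ, z) = 2·atan2(1.35824, 1.645) = 1.38041 rad
ℓ = θ/κ = 1.38041/0.59692 = 2.31256

0.5969 75.50 2.3126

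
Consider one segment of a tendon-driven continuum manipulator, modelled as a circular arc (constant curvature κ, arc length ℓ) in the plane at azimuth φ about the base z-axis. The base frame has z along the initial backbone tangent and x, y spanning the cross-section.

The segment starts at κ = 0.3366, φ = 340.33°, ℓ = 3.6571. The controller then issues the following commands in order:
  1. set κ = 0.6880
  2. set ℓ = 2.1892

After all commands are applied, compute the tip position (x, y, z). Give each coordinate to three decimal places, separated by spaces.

1.280 -0.458 1.450

initial: κ=0.3366, φ=340.33°, ℓ=3.6571
cmd 1: set κ=0.6880 → (κ,φ,ℓ)=(0.6880,340.33°,3.6571) → tip=(2.4782,-0.8859,0.8510)
cmd 2: set ℓ=2.1892 → (κ,φ,ℓ)=(0.6880,340.33°,2.1892) → tip=(1.2803,-0.4577,1.4505)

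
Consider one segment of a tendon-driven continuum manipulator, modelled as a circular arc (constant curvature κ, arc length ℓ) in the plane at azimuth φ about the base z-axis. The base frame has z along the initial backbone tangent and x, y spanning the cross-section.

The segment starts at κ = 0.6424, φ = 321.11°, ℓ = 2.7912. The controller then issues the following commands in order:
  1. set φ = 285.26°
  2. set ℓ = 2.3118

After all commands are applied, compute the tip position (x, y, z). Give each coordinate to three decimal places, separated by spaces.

initial: κ=0.6424, φ=321.11°, ℓ=2.7912
cmd 1: set φ=285.26° → (κ,φ,ℓ)=(0.6424,285.26°,2.7912) → tip=(0.5000,-1.8328,1.5184)
cmd 2: set ℓ=2.3118 → (κ,φ,ℓ)=(0.6424,285.26°,2.3118) → tip=(0.3746,-1.3732,1.5510)

0.375 -1.373 1.551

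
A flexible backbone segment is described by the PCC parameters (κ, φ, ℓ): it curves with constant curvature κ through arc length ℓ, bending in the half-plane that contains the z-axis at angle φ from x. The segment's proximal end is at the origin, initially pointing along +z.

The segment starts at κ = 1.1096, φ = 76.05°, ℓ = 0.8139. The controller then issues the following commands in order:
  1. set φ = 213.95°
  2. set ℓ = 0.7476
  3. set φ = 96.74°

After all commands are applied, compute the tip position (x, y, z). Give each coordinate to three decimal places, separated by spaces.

-0.034 0.291 0.665

initial: κ=1.1096, φ=76.05°, ℓ=0.8139
cmd 1: set φ=213.95° → (κ,φ,ℓ)=(1.1096,213.95°,0.8139) → tip=(-0.2847,-0.1917,0.7077)
cmd 2: set ℓ=0.7476 → (κ,φ,ℓ)=(1.1096,213.95°,0.7476) → tip=(-0.2428,-0.1635,0.6648)
cmd 3: set φ=96.74° → (κ,φ,ℓ)=(1.1096,96.74°,0.7476) → tip=(-0.0344,0.2907,0.6648)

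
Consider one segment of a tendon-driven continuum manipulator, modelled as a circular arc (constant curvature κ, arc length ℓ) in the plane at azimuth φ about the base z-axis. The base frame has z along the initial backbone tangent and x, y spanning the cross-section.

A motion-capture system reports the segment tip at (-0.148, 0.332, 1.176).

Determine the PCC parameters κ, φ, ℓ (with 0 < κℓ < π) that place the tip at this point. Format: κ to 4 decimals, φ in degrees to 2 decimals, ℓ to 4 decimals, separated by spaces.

0.4798 114.03 1.2495

ρ = √(x²+y²) = √(-0.148² + 0.332²) = 0.36349
φ = atan2(y, x) mod 360° = atan2(0.332, -0.148) = 114.0265°
|p|² = ρ² + z² = 0.36349² + 1.176² = 1.51510
κ = 2ρ / |p|² = 2×0.36349 / 1.51510 = 0.47983
θ = 2·atan2(ρ, z) = 2·atan2(0.36349, 1.176) = 0.59956 rad
ℓ = θ/κ = 0.59956/0.47983 = 1.24953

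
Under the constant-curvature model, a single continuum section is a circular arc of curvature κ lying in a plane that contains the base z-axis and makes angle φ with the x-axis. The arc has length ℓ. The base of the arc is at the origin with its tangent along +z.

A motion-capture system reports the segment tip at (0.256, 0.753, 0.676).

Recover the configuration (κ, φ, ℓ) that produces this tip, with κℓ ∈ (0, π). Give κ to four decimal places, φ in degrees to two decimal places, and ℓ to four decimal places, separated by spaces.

1.4600 71.22 1.1868

ρ = √(x²+y²) = √(0.256² + 0.753²) = 0.79533
φ = atan2(y, x) mod 360° = atan2(0.753, 0.256) = 71.2233°
|p|² = ρ² + z² = 0.79533² + 0.676² = 1.08952
κ = 2ρ / |p|² = 2×0.79533 / 1.08952 = 1.45996
θ = 2·atan2(ρ, z) = 2·atan2(0.79533, 0.676) = 1.73265 rad
ℓ = θ/κ = 1.73265/1.45996 = 1.18678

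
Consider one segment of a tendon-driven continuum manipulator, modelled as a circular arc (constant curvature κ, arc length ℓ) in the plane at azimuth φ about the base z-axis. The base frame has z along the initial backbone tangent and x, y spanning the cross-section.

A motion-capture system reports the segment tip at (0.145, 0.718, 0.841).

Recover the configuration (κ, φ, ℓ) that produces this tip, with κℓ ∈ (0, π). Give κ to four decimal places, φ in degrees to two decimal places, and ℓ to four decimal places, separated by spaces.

1.1778 78.58 1.2168

ρ = √(x²+y²) = √(0.145² + 0.718²) = 0.73250
φ = atan2(y, x) mod 360° = atan2(0.718, 0.145) = 78.5827°
|p|² = ρ² + z² = 0.73250² + 0.841² = 1.24383
κ = 2ρ / |p|² = 2×0.73250 / 1.24383 = 1.17781
θ = 2·atan2(ρ, z) = 2·atan2(0.73250, 0.841) = 1.43310 rad
ℓ = θ/κ = 1.43310/1.17781 = 1.21675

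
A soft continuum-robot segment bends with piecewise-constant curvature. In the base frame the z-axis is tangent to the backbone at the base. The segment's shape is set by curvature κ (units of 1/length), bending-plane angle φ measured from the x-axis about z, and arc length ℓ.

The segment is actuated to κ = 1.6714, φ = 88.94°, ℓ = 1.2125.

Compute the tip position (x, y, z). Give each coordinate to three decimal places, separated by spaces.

0.016 0.862 0.537

θ = κ·ℓ = 1.6714 × 1.2125 = 2.02657 rad
ρ = (1 − cos θ)/κ = (1 − -0.44016)/1.6714 = 0.86165
z = sin θ / κ = 0.89792/1.6714 = 0.53723
x = ρ cos φ = 0.86165 × cos(88.94°) = 0.01594
y = ρ sin φ = 0.86165 × sin(88.94°) = 0.86150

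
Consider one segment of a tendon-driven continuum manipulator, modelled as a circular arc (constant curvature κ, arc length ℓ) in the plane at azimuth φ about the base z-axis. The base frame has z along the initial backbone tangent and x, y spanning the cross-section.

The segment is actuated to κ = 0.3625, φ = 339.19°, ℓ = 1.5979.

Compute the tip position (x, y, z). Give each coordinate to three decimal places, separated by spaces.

0.421 -0.160 1.510

θ = κ·ℓ = 0.3625 × 1.5979 = 0.57924 rad
ρ = (1 − cos θ)/κ = (1 − 0.83688)/0.3625 = 0.44999
z = sin θ / κ = 0.54739/0.3625 = 1.51003
x = ρ cos φ = 0.44999 × cos(339.19°) = 0.42063
y = ρ sin φ = 0.44999 × sin(339.19°) = -0.15987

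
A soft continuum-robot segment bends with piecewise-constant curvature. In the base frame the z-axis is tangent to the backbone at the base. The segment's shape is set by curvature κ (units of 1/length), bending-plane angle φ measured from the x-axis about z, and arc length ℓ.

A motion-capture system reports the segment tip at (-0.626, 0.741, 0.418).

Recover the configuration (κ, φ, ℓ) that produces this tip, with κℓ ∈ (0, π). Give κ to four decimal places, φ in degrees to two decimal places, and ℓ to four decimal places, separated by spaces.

ρ = √(x²+y²) = √(-0.626² + 0.741²) = 0.97003
φ = atan2(y, x) mod 360° = atan2(0.741, -0.626) = 130.1913°
|p|² = ρ² + z² = 0.97003² + 0.418² = 1.11568
κ = 2ρ / |p|² = 2×0.97003 / 1.11568 = 1.73890
θ = 2·atan2(ρ, z) = 2·atan2(0.97003, 0.418) = 2.32785 rad
ℓ = θ/κ = 2.32785/1.73890 = 1.33869

1.7389 130.19 1.3387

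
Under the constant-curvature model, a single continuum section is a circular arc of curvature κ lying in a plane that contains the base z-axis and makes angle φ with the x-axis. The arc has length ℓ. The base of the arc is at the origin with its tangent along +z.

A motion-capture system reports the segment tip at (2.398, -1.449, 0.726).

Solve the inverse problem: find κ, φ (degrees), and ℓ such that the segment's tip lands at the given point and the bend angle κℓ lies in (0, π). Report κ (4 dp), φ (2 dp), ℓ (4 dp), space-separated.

0.6689 328.86 3.9385

ρ = √(x²+y²) = √(2.398² + -1.449²) = 2.80179
φ = atan2(y, x) mod 360° = atan2(-1.449, 2.398) = 328.8574°
|p|² = ρ² + z² = 2.80179² + 0.726² = 8.37708
κ = 2ρ / |p|² = 2×2.80179 / 8.37708 = 0.66892
θ = 2·atan2(ρ, z) = 2·atan2(2.80179, 0.726) = 2.63450 rad
ℓ = θ/κ = 2.63450/0.66892 = 3.93846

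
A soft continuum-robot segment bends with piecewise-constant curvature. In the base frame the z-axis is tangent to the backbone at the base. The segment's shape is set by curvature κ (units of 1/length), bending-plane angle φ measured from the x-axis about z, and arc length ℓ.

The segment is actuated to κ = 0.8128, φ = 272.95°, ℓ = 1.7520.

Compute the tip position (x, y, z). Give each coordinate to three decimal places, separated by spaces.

θ = κ·ℓ = 0.8128 × 1.7520 = 1.42403 rad
ρ = (1 − cos θ)/κ = (1 − 0.14624)/0.8128 = 1.05039
z = sin θ / κ = 0.98925/0.8128 = 1.21709
x = ρ cos φ = 1.05039 × cos(272.95°) = 0.05406
y = ρ sin φ = 1.05039 × sin(272.95°) = -1.04900

0.054 -1.049 1.217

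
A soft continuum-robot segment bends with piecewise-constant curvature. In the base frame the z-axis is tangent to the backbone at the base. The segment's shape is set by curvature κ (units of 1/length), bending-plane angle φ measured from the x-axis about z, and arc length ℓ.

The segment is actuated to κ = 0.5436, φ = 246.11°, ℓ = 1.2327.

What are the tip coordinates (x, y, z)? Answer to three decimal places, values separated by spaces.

-0.161 -0.364 1.142

θ = κ·ℓ = 0.5436 × 1.2327 = 0.67010 rad
ρ = (1 − cos θ)/κ = (1 − 0.78376)/0.5436 = 0.39779
z = sin θ / κ = 0.62106/0.5436 = 1.14250
x = ρ cos φ = 0.39779 × cos(246.11°) = -0.16110
y = ρ sin φ = 0.39779 × sin(246.11°) = -0.36371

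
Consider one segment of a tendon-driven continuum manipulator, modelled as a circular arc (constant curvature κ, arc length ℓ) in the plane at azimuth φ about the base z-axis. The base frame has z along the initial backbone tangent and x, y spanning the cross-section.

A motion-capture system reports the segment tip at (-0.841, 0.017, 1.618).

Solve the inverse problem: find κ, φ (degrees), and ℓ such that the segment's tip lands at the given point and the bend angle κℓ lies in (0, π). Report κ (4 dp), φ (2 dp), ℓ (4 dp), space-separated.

ρ = √(x²+y²) = √(-0.841² + 0.017²) = 0.84117
φ = atan2(y, x) mod 360° = atan2(0.017, -0.841) = 178.8420°
|p|² = ρ² + z² = 0.84117² + 1.618² = 3.32549
κ = 2ρ / |p|² = 2×0.84117 / 3.32549 = 0.50589
θ = 2·atan2(ρ, z) = 2·atan2(0.84117, 1.618) = 0.95886 rad
ℓ = θ/κ = 0.95886/0.50589 = 1.89537

0.5059 178.84 1.8954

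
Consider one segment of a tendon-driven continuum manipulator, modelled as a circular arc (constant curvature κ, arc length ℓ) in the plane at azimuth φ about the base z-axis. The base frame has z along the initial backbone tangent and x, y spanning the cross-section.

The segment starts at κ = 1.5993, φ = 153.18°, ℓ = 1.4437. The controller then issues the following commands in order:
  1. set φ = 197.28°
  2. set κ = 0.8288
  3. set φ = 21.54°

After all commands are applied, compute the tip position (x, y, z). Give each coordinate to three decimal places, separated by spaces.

initial: κ=1.5993, φ=153.18°, ℓ=1.4437
cmd 1: set φ=197.28° → (κ,φ,ℓ)=(1.5993,197.28°,1.4437) → tip=(-0.9988,-0.3107,0.4625)
cmd 2: set κ=0.8288 → (κ,φ,ℓ)=(0.8288,197.28°,1.4437) → tip=(-0.7309,-0.2274,1.1230)
cmd 3: set φ=21.54° → (κ,φ,ℓ)=(0.8288,21.54°,1.4437) → tip=(0.7120,0.2810,1.1230)

0.712 0.281 1.123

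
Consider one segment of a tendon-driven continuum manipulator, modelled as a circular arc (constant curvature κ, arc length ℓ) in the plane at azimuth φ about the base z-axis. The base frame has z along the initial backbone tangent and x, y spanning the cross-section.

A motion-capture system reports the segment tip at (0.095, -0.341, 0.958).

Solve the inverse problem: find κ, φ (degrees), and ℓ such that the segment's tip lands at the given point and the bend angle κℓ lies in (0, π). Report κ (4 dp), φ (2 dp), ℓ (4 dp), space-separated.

ρ = √(x²+y²) = √(0.095² + -0.341²) = 0.35399
φ = atan2(y, x) mod 360° = atan2(-0.341, 0.095) = 285.5674°
|p|² = ρ² + z² = 0.35399² + 0.958² = 1.04307
κ = 2ρ / |p|² = 2×0.35399 / 1.04307 = 0.67874
θ = 2·atan2(ρ, z) = 2·atan2(0.35399, 0.958) = 0.70789 rad
ℓ = θ/κ = 0.70789/0.67874 = 1.04295

0.6787 285.57 1.0429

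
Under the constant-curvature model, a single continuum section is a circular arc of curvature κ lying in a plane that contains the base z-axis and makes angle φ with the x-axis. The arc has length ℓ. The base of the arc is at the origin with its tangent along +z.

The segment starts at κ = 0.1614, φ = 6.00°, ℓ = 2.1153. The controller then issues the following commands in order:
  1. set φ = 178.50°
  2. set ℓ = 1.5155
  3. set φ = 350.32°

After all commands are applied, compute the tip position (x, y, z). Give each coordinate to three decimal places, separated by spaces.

initial: κ=0.1614, φ=6.00°, ℓ=2.1153
cmd 1: set φ=178.50° → (κ,φ,ℓ)=(0.1614,178.50°,2.1153) → tip=(-0.3575,0.0094,2.0744)
cmd 2: set ℓ=1.5155 → (κ,φ,ℓ)=(0.1614,178.50°,1.5155) → tip=(-0.1844,0.0048,1.5004)
cmd 3: set φ=350.32° → (κ,φ,ℓ)=(0.1614,350.32°,1.5155) → tip=(0.1818,-0.0310,1.5004)

0.182 -0.031 1.500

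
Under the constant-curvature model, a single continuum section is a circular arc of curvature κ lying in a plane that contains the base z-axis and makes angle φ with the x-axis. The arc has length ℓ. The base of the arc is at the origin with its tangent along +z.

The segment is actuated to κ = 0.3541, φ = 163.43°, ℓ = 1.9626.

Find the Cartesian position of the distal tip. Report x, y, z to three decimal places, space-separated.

-0.628 0.187 1.808

θ = κ·ℓ = 0.3541 × 1.9626 = 0.69496 rad
ρ = (1 − cos θ)/κ = (1 − 0.76808)/0.3541 = 0.65495
z = sin θ / κ = 0.64035/0.3541 = 1.80839
x = ρ cos φ = 0.65495 × cos(163.43°) = -0.62775
y = ρ sin φ = 0.65495 × sin(163.43°) = 0.18678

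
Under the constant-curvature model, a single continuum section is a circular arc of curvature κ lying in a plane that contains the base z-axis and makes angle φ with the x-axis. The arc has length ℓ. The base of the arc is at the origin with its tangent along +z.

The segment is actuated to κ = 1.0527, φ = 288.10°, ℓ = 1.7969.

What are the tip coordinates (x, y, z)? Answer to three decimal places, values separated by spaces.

θ = κ·ℓ = 1.0527 × 1.7969 = 1.89160 rad
ρ = (1 − cos θ)/κ = (1 − -0.31533)/1.0527 = 1.24948
z = sin θ / κ = 0.94898/1.0527 = 0.90148
x = ρ cos φ = 1.24948 × cos(288.10°) = 0.38818
y = ρ sin φ = 1.24948 × sin(288.10°) = -1.18765

0.388 -1.188 0.901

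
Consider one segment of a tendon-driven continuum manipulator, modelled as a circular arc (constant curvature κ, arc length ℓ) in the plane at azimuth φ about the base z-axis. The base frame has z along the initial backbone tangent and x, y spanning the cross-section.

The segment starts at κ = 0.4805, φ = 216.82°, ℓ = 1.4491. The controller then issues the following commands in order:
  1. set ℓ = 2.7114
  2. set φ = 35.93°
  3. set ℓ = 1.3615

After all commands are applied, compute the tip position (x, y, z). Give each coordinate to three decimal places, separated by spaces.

initial: κ=0.4805, φ=216.82°, ℓ=1.4491
cmd 1: set ℓ=2.7114 → (κ,φ,ℓ)=(0.4805,216.82°,2.7114) → tip=(-1.2249,-0.9170,2.0069)
cmd 2: set φ=35.93° → (κ,φ,ℓ)=(0.4805,35.93°,2.7114) → tip=(1.2390,0.8979,2.0069)
cmd 3: set ℓ=1.3615 → (κ,φ,ℓ)=(0.4805,35.93°,1.3615) → tip=(0.3479,0.2521,1.2664)

0.348 0.252 1.266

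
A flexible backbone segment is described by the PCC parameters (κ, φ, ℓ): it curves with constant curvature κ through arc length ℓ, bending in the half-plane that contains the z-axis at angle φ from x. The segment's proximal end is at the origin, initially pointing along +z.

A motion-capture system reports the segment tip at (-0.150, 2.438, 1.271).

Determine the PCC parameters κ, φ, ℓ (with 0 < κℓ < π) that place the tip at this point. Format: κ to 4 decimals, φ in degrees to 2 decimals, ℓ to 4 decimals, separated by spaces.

0.6443 93.52 3.3864

ρ = √(x²+y²) = √(-0.150² + 2.438²) = 2.44261
φ = atan2(y, x) mod 360° = atan2(2.438, -0.150) = 93.5207°
|p|² = ρ² + z² = 2.44261² + 1.271² = 7.58179
κ = 2ρ / |p|² = 2×2.44261 / 7.58179 = 0.64434
θ = 2·atan2(ρ, z) = 2·atan2(2.44261, 1.271) = 2.18201 rad
ℓ = θ/κ = 2.18201/0.64434 = 3.38645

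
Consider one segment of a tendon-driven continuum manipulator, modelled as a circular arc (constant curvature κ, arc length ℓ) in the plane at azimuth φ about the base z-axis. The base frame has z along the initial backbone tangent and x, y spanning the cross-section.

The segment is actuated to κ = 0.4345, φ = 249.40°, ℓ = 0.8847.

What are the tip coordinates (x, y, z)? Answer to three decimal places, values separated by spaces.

θ = κ·ℓ = 0.4345 × 0.8847 = 0.38440 rad
ρ = (1 − cos θ)/κ = (1 − 0.92702)/0.4345 = 0.16796
z = sin θ / κ = 0.37500/0.4345 = 0.86307
x = ρ cos φ = 0.16796 × cos(249.40°) = -0.05909
y = ρ sin φ = 0.16796 × sin(249.40°) = -0.15722

-0.059 -0.157 0.863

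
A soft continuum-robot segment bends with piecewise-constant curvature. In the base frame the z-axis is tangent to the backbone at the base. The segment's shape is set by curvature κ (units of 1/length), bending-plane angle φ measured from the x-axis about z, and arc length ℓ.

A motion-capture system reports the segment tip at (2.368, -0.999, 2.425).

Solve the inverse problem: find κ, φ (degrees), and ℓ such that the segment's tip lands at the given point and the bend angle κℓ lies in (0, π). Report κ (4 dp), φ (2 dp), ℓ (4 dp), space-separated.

0.4117 337.13 3.9567

ρ = √(x²+y²) = √(2.368² + -0.999²) = 2.57010
φ = atan2(y, x) mod 360° = atan2(-0.999, 2.368) = 337.1263°
|p|² = ρ² + z² = 2.57010² + 2.425² = 12.48605
κ = 2ρ / |p|² = 2×2.57010 / 12.48605 = 0.41168
θ = 2·atan2(ρ, z) = 2·atan2(2.57010, 2.425) = 1.62888 rad
ℓ = θ/κ = 1.62888/0.41168 = 3.95670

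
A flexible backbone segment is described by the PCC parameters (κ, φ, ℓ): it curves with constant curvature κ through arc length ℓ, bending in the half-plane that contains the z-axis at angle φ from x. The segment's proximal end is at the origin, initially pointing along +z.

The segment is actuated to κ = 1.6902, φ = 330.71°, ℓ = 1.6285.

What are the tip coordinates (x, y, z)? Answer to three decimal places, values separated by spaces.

0.993 -0.557 0.224

θ = κ·ℓ = 1.6902 × 1.6285 = 2.75249 rad
ρ = (1 − cos θ)/κ = (1 − -0.92525)/1.6902 = 1.13907
z = sin θ / κ = 0.37936/1.6902 = 0.22445
x = ρ cos φ = 1.13907 × cos(330.71°) = 0.99344
y = ρ sin φ = 1.13907 × sin(330.71°) = -0.55727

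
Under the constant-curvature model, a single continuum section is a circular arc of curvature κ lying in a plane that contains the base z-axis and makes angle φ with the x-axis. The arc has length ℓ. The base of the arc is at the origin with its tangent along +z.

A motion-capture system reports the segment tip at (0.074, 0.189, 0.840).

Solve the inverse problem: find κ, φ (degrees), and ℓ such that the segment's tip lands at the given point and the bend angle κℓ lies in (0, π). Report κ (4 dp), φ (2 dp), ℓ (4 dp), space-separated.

ρ = √(x²+y²) = √(0.074² + 0.189²) = 0.20297
φ = atan2(y, x) mod 360° = atan2(0.189, 0.074) = 68.6179°
|p|² = ρ² + z² = 0.20297² + 0.840² = 0.74680
κ = 2ρ / |p|² = 2×0.20297 / 0.74680 = 0.54358
θ = 2·atan2(ρ, z) = 2·atan2(0.20297, 0.840) = 0.47417 rad
ℓ = θ/κ = 0.47417/0.54358 = 0.87232

0.5436 68.62 0.8723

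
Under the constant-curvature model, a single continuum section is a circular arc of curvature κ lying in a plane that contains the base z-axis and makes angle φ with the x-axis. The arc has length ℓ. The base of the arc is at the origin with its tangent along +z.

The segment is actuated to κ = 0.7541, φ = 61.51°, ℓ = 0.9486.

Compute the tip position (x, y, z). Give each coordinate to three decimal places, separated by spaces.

θ = κ·ℓ = 0.7541 × 0.9486 = 0.71534 rad
ρ = (1 − cos θ)/κ = (1 − 0.75487)/0.7541 = 0.32506
z = sin θ / κ = 0.65587/0.7541 = 0.86974
x = ρ cos φ = 0.32506 × cos(61.51°) = 0.15506
y = ρ sin φ = 0.32506 × sin(61.51°) = 0.28570

0.155 0.286 0.870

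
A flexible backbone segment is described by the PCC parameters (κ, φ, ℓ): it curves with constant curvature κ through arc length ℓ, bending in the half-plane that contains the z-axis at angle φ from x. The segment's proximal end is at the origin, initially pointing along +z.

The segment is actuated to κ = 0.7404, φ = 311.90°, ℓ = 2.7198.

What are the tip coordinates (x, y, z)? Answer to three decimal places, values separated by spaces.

1.289 -1.436 1.220

θ = κ·ℓ = 0.7404 × 2.7198 = 2.01374 rad
ρ = (1 − cos θ)/κ = (1 − -0.42860)/0.7404 = 1.92950
z = sin θ / κ = 0.90349/0.7404 = 1.22028
x = ρ cos φ = 1.92950 × cos(311.90°) = 1.28858
y = ρ sin φ = 1.92950 × sin(311.90°) = -1.43615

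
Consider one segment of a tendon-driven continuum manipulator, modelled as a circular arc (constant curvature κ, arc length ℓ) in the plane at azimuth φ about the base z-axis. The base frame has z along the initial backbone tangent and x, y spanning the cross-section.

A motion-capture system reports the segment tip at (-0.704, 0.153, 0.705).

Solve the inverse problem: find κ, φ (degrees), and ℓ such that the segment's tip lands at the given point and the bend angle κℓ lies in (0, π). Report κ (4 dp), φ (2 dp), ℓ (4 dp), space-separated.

ρ = √(x²+y²) = √(-0.704² + 0.153²) = 0.72043
φ = atan2(y, x) mod 360° = atan2(0.153, -0.704) = 167.7386°
|p|² = ρ² + z² = 0.72043² + 0.705² = 1.01605
κ = 2ρ / |p|² = 2×0.72043 / 1.01605 = 1.41811
θ = 2·atan2(ρ, z) = 2·atan2(0.72043, 0.705) = 1.59245 rad
ℓ = θ/κ = 1.59245/1.41811 = 1.12294

1.4181 167.74 1.1229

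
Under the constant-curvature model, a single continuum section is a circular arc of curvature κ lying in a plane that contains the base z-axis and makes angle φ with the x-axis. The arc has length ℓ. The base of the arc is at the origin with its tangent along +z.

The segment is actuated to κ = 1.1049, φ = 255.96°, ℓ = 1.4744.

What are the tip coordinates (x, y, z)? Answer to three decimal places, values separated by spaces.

-0.232 -0.929 0.904

θ = κ·ℓ = 1.1049 × 1.4744 = 1.62906 rad
ρ = (1 − cos θ)/κ = (1 − -0.05824)/1.1049 = 0.95777
z = sin θ / κ = 0.99830/1.1049 = 0.90352
x = ρ cos φ = 0.95777 × cos(255.96°) = -0.23235
y = ρ sin φ = 0.95777 × sin(255.96°) = -0.92915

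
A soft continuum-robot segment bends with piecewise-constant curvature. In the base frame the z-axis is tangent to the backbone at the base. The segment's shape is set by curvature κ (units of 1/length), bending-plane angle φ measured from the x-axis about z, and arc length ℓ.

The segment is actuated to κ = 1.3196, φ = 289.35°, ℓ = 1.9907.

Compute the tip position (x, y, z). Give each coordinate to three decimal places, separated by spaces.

θ = κ·ℓ = 1.3196 × 1.9907 = 2.62693 rad
ρ = (1 − cos θ)/κ = (1 − -0.87046)/1.3196 = 1.41744
z = sin θ / κ = 0.49224/1.3196 = 0.37302
x = ρ cos φ = 1.41744 × cos(289.35°) = 0.46965
y = ρ sin φ = 1.41744 × sin(289.35°) = -1.33737

0.470 -1.337 0.373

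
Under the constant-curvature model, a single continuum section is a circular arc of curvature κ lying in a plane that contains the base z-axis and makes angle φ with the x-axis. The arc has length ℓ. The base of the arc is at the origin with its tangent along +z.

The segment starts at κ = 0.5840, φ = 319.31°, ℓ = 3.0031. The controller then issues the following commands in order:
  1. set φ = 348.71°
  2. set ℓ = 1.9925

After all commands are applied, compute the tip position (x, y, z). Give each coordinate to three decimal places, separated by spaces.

initial: κ=0.5840, φ=319.31°, ℓ=3.0031
cmd 1: set φ=348.71° → (κ,φ,ℓ)=(0.5840,348.71°,3.0031) → tip=(1.9848,-0.3962,1.6837)
cmd 2: set ℓ=1.9925 → (κ,φ,ℓ)=(0.5840,348.71°,1.9925) → tip=(1.0142,-0.2025,1.5723)

1.014 -0.202 1.572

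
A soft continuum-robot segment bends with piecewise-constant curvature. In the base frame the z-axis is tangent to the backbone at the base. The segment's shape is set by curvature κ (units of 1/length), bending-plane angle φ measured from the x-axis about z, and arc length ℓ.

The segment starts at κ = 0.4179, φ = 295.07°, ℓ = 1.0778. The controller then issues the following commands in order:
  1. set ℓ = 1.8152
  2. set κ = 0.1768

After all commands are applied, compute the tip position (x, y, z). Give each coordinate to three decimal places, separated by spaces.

initial: κ=0.4179, φ=295.07°, ℓ=1.0778
cmd 1: set ℓ=1.8152 → (κ,φ,ℓ)=(0.4179,295.07°,1.8152) → tip=(0.2780,-0.5943,1.6461)
cmd 2: set κ=0.1768 → (κ,φ,ℓ)=(0.1768,295.07°,1.8152) → tip=(0.1224,-0.2616,1.7842)

0.122 -0.262 1.784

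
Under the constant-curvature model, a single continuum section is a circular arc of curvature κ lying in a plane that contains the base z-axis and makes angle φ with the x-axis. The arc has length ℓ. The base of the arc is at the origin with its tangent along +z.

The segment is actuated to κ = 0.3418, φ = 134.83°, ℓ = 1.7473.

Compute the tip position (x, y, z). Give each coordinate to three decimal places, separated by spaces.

θ = κ·ℓ = 0.3418 × 1.7473 = 0.59723 rad
ρ = (1 − cos θ)/κ = (1 − 0.82690)/0.3418 = 0.50644
z = sin θ / κ = 0.56235/0.3418 = 1.64527
x = ρ cos φ = 0.50644 × cos(134.83°) = -0.35704
y = ρ sin φ = 0.50644 × sin(134.83°) = 0.35917

-0.357 0.359 1.645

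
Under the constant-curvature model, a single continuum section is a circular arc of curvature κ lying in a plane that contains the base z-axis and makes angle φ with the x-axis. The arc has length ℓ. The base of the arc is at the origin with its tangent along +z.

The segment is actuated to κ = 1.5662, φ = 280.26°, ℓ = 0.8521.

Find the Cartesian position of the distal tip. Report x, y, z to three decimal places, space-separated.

θ = κ·ℓ = 1.5662 × 0.8521 = 1.33456 rad
ρ = (1 − cos θ)/κ = (1 − 0.23405)/1.5662 = 0.48905
z = sin θ / κ = 0.97223/1.5662 = 0.62075
x = ρ cos φ = 0.48905 × cos(280.26°) = 0.08711
y = ρ sin φ = 0.48905 × sin(280.26°) = -0.48123

0.087 -0.481 0.621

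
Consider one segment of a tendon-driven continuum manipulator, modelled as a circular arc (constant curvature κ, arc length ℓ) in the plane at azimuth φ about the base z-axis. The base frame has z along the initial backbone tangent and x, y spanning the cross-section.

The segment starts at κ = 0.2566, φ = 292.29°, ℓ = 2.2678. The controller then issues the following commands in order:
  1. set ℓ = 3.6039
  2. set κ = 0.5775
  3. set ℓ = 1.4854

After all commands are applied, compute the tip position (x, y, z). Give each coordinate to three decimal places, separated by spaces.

0.227 -0.554 1.310

initial: κ=0.2566, φ=292.29°, ℓ=2.2678
cmd 1: set ℓ=3.6039 → (κ,φ,ℓ)=(0.2566,292.29°,3.6039) → tip=(0.5883,-1.4351,3.1118)
cmd 2: set κ=0.5775 → (κ,φ,ℓ)=(0.5775,292.29°,3.6039) → tip=(0.9777,-2.3850,1.5109)
cmd 3: set ℓ=1.4854 → (κ,φ,ℓ)=(0.5775,292.29°,1.4854) → tip=(0.2272,-0.5542,1.3098)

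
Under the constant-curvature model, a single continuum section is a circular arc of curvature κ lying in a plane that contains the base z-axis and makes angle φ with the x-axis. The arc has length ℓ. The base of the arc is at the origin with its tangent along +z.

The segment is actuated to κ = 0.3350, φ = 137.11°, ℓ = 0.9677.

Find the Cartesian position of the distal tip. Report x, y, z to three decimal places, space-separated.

θ = κ·ℓ = 0.3350 × 0.9677 = 0.32418 rad
ρ = (1 − cos θ)/κ = (1 − 0.94791)/0.3350 = 0.15549
z = sin θ / κ = 0.31853/0.3350 = 0.95084
x = ρ cos φ = 0.15549 × cos(137.11°) = -0.11392
y = ρ sin φ = 0.15549 × sin(137.11°) = 0.10582

-0.114 0.106 0.951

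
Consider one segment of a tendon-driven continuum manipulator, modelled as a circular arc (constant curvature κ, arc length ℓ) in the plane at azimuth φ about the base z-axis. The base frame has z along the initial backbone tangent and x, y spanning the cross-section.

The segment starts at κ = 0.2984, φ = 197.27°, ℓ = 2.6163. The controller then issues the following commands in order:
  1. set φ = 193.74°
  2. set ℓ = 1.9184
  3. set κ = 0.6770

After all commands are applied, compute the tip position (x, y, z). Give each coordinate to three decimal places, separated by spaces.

initial: κ=0.2984, φ=197.27°, ℓ=2.6163
cmd 1: set φ=193.74° → (κ,φ,ℓ)=(0.2984,193.74°,2.6163) → tip=(-0.9427,-0.2305,2.3585)
cmd 2: set ℓ=1.9184 → (κ,φ,ℓ)=(0.2984,193.74°,1.9184) → tip=(-0.5190,-0.1269,1.8153)
cmd 3: set κ=0.6770 → (κ,φ,ℓ)=(0.6770,193.74°,1.9184) → tip=(-1.0493,-0.2566,1.4228)

-1.049 -0.257 1.423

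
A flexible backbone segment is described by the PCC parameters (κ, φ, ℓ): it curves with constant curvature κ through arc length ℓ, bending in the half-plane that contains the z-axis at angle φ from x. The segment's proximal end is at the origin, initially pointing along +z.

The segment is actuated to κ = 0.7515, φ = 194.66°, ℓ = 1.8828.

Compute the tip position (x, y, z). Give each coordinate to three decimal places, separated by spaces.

-1.088 -0.284 1.315

θ = κ·ℓ = 0.7515 × 1.8828 = 1.41492 rad
ρ = (1 − cos θ)/κ = (1 − 0.15524)/0.7515 = 1.12410
z = sin θ / κ = 0.98788/0.7515 = 1.31454
x = ρ cos φ = 1.12410 × cos(194.66°) = -1.08750
y = ρ sin φ = 1.12410 × sin(194.66°) = -0.28449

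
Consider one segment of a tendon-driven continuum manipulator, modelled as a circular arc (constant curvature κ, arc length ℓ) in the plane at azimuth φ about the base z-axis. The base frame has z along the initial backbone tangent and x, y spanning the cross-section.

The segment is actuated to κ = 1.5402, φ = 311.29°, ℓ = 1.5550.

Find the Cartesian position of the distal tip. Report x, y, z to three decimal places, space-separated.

0.743 -0.846 0.441

θ = κ·ℓ = 1.5402 × 1.5550 = 2.39501 rad
ρ = (1 − cos θ)/κ = (1 − -0.73401)/1.5402 = 1.12584
z = sin θ / κ = 0.67913/1.5402 = 0.44094
x = ρ cos φ = 1.12584 × cos(311.29°) = 0.74291
y = ρ sin φ = 1.12584 × sin(311.29°) = -0.84593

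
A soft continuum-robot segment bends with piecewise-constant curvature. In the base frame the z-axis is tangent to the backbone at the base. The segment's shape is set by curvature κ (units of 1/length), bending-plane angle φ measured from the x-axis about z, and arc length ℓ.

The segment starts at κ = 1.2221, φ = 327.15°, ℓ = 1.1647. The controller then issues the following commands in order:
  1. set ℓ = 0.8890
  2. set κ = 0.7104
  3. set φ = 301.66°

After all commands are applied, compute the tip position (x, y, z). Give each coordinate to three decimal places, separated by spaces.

initial: κ=1.2221, φ=327.15°, ℓ=1.1647
cmd 1: set ℓ=0.8890 → (κ,φ,ℓ)=(1.2221,327.15°,0.8890) → tip=(0.3673,-0.2372,0.7241)
cmd 2: set κ=0.7104 → (κ,φ,ℓ)=(0.7104,327.15°,0.8890) → tip=(0.2281,-0.1473,0.8311)
cmd 3: set φ=301.66° → (κ,φ,ℓ)=(0.7104,301.66°,0.8890) → tip=(0.1425,-0.2311,0.8311)

0.143 -0.231 0.831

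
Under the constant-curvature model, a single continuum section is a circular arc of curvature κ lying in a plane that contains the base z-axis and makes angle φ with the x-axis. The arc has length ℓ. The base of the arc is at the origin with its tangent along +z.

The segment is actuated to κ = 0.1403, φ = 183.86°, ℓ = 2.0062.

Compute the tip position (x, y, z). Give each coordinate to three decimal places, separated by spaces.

θ = κ·ℓ = 0.1403 × 2.0062 = 0.28147 rad
ρ = (1 − cos θ)/κ = (1 − 0.96065)/0.1403 = 0.28048
z = sin θ / κ = 0.27777/0.1403 = 1.97981
x = ρ cos φ = 0.28048 × cos(183.86°) = -0.27985
y = ρ sin φ = 0.28048 × sin(183.86°) = -0.01888

-0.280 -0.019 1.980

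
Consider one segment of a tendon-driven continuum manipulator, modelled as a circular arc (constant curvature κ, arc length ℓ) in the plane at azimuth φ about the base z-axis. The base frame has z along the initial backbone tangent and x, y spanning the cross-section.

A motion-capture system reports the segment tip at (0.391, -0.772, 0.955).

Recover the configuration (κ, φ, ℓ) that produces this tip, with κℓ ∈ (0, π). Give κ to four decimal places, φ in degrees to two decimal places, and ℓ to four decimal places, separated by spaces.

ρ = √(x²+y²) = √(0.391² + -0.772²) = 0.86537
φ = atan2(y, x) mod 360° = atan2(-0.772, 0.391) = 296.8612°
|p|² = ρ² + z² = 0.86537² + 0.955² = 1.66089
κ = 2ρ / |p|² = 2×0.86537 / 1.66089 = 1.04206
θ = 2·atan2(ρ, z) = 2·atan2(0.86537, 0.955) = 1.47240 rad
ℓ = θ/κ = 1.47240/1.04206 = 1.41298

1.0421 296.86 1.4130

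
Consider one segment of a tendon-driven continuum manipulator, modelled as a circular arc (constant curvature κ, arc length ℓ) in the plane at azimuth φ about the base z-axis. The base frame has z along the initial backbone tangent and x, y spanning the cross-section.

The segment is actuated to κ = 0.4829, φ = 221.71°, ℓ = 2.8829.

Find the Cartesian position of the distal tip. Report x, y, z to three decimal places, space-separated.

θ = κ·ℓ = 0.4829 × 2.8829 = 1.39215 rad
ρ = (1 − cos θ)/κ = (1 − 0.17770)/0.4829 = 1.70285
z = sin θ / κ = 0.98409/0.4829 = 2.03787
x = ρ cos φ = 1.70285 × cos(221.71°) = -1.27121
y = ρ sin φ = 1.70285 × sin(221.71°) = -1.13301

-1.271 -1.133 2.038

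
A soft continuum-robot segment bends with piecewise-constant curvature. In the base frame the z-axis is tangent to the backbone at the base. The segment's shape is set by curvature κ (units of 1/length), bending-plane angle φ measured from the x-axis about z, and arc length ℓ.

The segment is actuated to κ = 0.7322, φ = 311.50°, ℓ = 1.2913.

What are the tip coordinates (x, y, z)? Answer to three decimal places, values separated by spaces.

θ = κ·ℓ = 0.7322 × 1.2913 = 0.94549 rad
ρ = (1 − cos θ)/κ = (1 − 0.58535)/0.7322 = 0.56631
z = sin θ / κ = 0.81078/0.7322 = 1.10733
x = ρ cos φ = 0.56631 × cos(311.50°) = 0.37525
y = ρ sin φ = 0.56631 × sin(311.50°) = -0.42414

0.375 -0.424 1.107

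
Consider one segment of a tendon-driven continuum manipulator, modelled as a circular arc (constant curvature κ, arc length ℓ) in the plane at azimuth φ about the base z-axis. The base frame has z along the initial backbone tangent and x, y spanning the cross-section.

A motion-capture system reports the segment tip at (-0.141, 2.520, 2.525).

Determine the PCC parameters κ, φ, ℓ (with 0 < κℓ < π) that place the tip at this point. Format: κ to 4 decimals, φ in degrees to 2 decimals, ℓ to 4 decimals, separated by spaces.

ρ = √(x²+y²) = √(-0.141² + 2.520²) = 2.52394
φ = atan2(y, x) mod 360° = atan2(2.520, -0.141) = 93.2025°
|p|² = ρ² + z² = 2.52394² + 2.525² = 12.74591
κ = 2ρ / |p|² = 2×2.52394 / 12.74591 = 0.39604
θ = 2·atan2(ρ, z) = 2·atan2(2.52394, 2.525) = 1.57038 rad
ℓ = θ/κ = 1.57038/0.39604 = 3.96520

0.3960 93.20 3.9652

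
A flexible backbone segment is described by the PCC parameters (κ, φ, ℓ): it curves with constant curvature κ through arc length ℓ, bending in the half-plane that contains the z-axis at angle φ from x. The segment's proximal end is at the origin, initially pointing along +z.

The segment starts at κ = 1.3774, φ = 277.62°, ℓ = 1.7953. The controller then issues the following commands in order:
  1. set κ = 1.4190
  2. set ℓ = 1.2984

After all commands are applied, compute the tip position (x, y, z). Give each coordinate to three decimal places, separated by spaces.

initial: κ=1.3774, φ=277.62°, ℓ=1.7953
cmd 1: set κ=1.4190 → (κ,φ,ℓ)=(1.4190,277.62°,1.7953) → tip=(0.1709,-1.2773,0.3945)
cmd 2: set ℓ=1.2984 → (κ,φ,ℓ)=(1.4190,277.62°,1.2984) → tip=(0.1185,-0.8859,0.6789)

0.119 -0.886 0.679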